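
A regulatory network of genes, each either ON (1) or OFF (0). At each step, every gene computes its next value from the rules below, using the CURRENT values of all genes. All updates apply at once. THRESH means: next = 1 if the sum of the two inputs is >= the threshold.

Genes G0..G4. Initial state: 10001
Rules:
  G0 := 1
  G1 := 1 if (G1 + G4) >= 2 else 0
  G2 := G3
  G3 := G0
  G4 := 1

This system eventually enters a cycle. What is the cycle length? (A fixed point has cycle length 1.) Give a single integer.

Step 0: 10001
Step 1: G0=1(const) G1=(0+1>=2)=0 G2=G3=0 G3=G0=1 G4=1(const) -> 10011
Step 2: G0=1(const) G1=(0+1>=2)=0 G2=G3=1 G3=G0=1 G4=1(const) -> 10111
Step 3: G0=1(const) G1=(0+1>=2)=0 G2=G3=1 G3=G0=1 G4=1(const) -> 10111
State from step 3 equals state from step 2 -> cycle length 1

Answer: 1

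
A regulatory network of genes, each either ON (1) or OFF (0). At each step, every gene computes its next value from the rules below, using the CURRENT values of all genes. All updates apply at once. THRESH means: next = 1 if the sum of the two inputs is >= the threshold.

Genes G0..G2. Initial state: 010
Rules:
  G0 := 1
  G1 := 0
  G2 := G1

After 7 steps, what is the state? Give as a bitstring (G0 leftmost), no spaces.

Step 1: G0=1(const) G1=0(const) G2=G1=1 -> 101
Step 2: G0=1(const) G1=0(const) G2=G1=0 -> 100
Step 3: G0=1(const) G1=0(const) G2=G1=0 -> 100
Step 4: G0=1(const) G1=0(const) G2=G1=0 -> 100
Step 5: G0=1(const) G1=0(const) G2=G1=0 -> 100
Step 6: G0=1(const) G1=0(const) G2=G1=0 -> 100
Step 7: G0=1(const) G1=0(const) G2=G1=0 -> 100

100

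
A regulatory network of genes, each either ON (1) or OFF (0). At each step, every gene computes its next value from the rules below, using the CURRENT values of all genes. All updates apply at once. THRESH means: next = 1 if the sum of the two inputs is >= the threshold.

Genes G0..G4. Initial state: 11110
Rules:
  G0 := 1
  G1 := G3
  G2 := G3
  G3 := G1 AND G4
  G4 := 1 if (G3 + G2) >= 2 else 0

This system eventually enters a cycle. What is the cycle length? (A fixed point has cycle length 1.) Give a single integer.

Answer: 1

Derivation:
Step 0: 11110
Step 1: G0=1(const) G1=G3=1 G2=G3=1 G3=G1&G4=1&0=0 G4=(1+1>=2)=1 -> 11101
Step 2: G0=1(const) G1=G3=0 G2=G3=0 G3=G1&G4=1&1=1 G4=(0+1>=2)=0 -> 10010
Step 3: G0=1(const) G1=G3=1 G2=G3=1 G3=G1&G4=0&0=0 G4=(1+0>=2)=0 -> 11100
Step 4: G0=1(const) G1=G3=0 G2=G3=0 G3=G1&G4=1&0=0 G4=(0+1>=2)=0 -> 10000
Step 5: G0=1(const) G1=G3=0 G2=G3=0 G3=G1&G4=0&0=0 G4=(0+0>=2)=0 -> 10000
State from step 5 equals state from step 4 -> cycle length 1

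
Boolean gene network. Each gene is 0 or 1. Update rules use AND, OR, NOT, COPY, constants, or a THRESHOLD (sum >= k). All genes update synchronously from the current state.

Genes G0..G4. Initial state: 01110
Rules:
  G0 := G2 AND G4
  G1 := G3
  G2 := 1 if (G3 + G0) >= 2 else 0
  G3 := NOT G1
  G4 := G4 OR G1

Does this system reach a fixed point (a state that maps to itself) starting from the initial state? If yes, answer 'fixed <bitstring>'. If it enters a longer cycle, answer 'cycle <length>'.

Step 0: 01110
Step 1: G0=G2&G4=1&0=0 G1=G3=1 G2=(1+0>=2)=0 G3=NOT G1=NOT 1=0 G4=G4|G1=0|1=1 -> 01001
Step 2: G0=G2&G4=0&1=0 G1=G3=0 G2=(0+0>=2)=0 G3=NOT G1=NOT 1=0 G4=G4|G1=1|1=1 -> 00001
Step 3: G0=G2&G4=0&1=0 G1=G3=0 G2=(0+0>=2)=0 G3=NOT G1=NOT 0=1 G4=G4|G1=1|0=1 -> 00011
Step 4: G0=G2&G4=0&1=0 G1=G3=1 G2=(1+0>=2)=0 G3=NOT G1=NOT 0=1 G4=G4|G1=1|0=1 -> 01011
Step 5: G0=G2&G4=0&1=0 G1=G3=1 G2=(1+0>=2)=0 G3=NOT G1=NOT 1=0 G4=G4|G1=1|1=1 -> 01001
Cycle of length 4 starting at step 1 -> no fixed point

Answer: cycle 4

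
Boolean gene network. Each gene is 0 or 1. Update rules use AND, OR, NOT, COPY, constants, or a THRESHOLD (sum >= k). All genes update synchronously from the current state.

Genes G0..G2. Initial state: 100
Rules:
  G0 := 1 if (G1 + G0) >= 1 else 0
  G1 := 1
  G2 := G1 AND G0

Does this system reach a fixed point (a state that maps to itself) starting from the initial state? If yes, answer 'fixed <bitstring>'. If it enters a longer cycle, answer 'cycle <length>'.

Answer: fixed 111

Derivation:
Step 0: 100
Step 1: G0=(0+1>=1)=1 G1=1(const) G2=G1&G0=0&1=0 -> 110
Step 2: G0=(1+1>=1)=1 G1=1(const) G2=G1&G0=1&1=1 -> 111
Step 3: G0=(1+1>=1)=1 G1=1(const) G2=G1&G0=1&1=1 -> 111
Fixed point reached at step 2: 111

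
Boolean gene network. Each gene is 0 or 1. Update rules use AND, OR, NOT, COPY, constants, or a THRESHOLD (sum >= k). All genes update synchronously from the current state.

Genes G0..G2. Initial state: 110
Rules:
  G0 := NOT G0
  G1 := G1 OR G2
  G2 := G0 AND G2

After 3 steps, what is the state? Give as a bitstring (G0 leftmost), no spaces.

Step 1: G0=NOT G0=NOT 1=0 G1=G1|G2=1|0=1 G2=G0&G2=1&0=0 -> 010
Step 2: G0=NOT G0=NOT 0=1 G1=G1|G2=1|0=1 G2=G0&G2=0&0=0 -> 110
Step 3: G0=NOT G0=NOT 1=0 G1=G1|G2=1|0=1 G2=G0&G2=1&0=0 -> 010

010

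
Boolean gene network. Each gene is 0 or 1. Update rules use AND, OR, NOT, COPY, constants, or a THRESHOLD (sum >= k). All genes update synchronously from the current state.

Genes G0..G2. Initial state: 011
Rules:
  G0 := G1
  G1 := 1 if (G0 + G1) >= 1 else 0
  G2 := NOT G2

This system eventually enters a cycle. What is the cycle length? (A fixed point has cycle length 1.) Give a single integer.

Step 0: 011
Step 1: G0=G1=1 G1=(0+1>=1)=1 G2=NOT G2=NOT 1=0 -> 110
Step 2: G0=G1=1 G1=(1+1>=1)=1 G2=NOT G2=NOT 0=1 -> 111
Step 3: G0=G1=1 G1=(1+1>=1)=1 G2=NOT G2=NOT 1=0 -> 110
State from step 3 equals state from step 1 -> cycle length 2

Answer: 2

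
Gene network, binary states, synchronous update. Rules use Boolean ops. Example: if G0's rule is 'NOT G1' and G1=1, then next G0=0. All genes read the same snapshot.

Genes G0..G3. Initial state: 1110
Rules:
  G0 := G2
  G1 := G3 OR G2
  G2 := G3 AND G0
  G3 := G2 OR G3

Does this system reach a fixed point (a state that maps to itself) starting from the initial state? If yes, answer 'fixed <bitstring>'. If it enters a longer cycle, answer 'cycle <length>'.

Step 0: 1110
Step 1: G0=G2=1 G1=G3|G2=0|1=1 G2=G3&G0=0&1=0 G3=G2|G3=1|0=1 -> 1101
Step 2: G0=G2=0 G1=G3|G2=1|0=1 G2=G3&G0=1&1=1 G3=G2|G3=0|1=1 -> 0111
Step 3: G0=G2=1 G1=G3|G2=1|1=1 G2=G3&G0=1&0=0 G3=G2|G3=1|1=1 -> 1101
Cycle of length 2 starting at step 1 -> no fixed point

Answer: cycle 2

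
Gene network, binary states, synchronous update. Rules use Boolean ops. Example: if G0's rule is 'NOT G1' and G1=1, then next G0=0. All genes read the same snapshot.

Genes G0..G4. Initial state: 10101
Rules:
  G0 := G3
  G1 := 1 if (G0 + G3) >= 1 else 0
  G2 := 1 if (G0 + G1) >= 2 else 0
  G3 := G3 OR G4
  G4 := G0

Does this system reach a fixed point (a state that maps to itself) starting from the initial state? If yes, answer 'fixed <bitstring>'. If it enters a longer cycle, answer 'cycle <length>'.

Answer: fixed 11111

Derivation:
Step 0: 10101
Step 1: G0=G3=0 G1=(1+0>=1)=1 G2=(1+0>=2)=0 G3=G3|G4=0|1=1 G4=G0=1 -> 01011
Step 2: G0=G3=1 G1=(0+1>=1)=1 G2=(0+1>=2)=0 G3=G3|G4=1|1=1 G4=G0=0 -> 11010
Step 3: G0=G3=1 G1=(1+1>=1)=1 G2=(1+1>=2)=1 G3=G3|G4=1|0=1 G4=G0=1 -> 11111
Step 4: G0=G3=1 G1=(1+1>=1)=1 G2=(1+1>=2)=1 G3=G3|G4=1|1=1 G4=G0=1 -> 11111
Fixed point reached at step 3: 11111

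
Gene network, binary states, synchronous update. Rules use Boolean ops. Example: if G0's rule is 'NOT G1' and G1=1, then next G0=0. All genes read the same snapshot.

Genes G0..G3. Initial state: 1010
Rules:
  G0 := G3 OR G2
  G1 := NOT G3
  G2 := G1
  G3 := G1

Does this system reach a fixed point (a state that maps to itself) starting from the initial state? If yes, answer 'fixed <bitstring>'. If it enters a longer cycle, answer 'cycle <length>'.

Answer: cycle 4

Derivation:
Step 0: 1010
Step 1: G0=G3|G2=0|1=1 G1=NOT G3=NOT 0=1 G2=G1=0 G3=G1=0 -> 1100
Step 2: G0=G3|G2=0|0=0 G1=NOT G3=NOT 0=1 G2=G1=1 G3=G1=1 -> 0111
Step 3: G0=G3|G2=1|1=1 G1=NOT G3=NOT 1=0 G2=G1=1 G3=G1=1 -> 1011
Step 4: G0=G3|G2=1|1=1 G1=NOT G3=NOT 1=0 G2=G1=0 G3=G1=0 -> 1000
Step 5: G0=G3|G2=0|0=0 G1=NOT G3=NOT 0=1 G2=G1=0 G3=G1=0 -> 0100
Step 6: G0=G3|G2=0|0=0 G1=NOT G3=NOT 0=1 G2=G1=1 G3=G1=1 -> 0111
Cycle of length 4 starting at step 2 -> no fixed point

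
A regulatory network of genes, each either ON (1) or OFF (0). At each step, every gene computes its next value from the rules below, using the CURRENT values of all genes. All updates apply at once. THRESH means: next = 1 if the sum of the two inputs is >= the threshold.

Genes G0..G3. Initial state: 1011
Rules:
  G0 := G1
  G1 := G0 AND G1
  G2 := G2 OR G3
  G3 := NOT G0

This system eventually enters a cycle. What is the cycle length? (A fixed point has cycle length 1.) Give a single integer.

Step 0: 1011
Step 1: G0=G1=0 G1=G0&G1=1&0=0 G2=G2|G3=1|1=1 G3=NOT G0=NOT 1=0 -> 0010
Step 2: G0=G1=0 G1=G0&G1=0&0=0 G2=G2|G3=1|0=1 G3=NOT G0=NOT 0=1 -> 0011
Step 3: G0=G1=0 G1=G0&G1=0&0=0 G2=G2|G3=1|1=1 G3=NOT G0=NOT 0=1 -> 0011
State from step 3 equals state from step 2 -> cycle length 1

Answer: 1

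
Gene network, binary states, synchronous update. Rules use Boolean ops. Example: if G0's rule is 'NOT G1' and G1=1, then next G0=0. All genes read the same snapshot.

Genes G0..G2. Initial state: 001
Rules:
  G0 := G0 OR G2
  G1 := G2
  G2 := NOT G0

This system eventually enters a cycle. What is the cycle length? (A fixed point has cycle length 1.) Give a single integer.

Step 0: 001
Step 1: G0=G0|G2=0|1=1 G1=G2=1 G2=NOT G0=NOT 0=1 -> 111
Step 2: G0=G0|G2=1|1=1 G1=G2=1 G2=NOT G0=NOT 1=0 -> 110
Step 3: G0=G0|G2=1|0=1 G1=G2=0 G2=NOT G0=NOT 1=0 -> 100
Step 4: G0=G0|G2=1|0=1 G1=G2=0 G2=NOT G0=NOT 1=0 -> 100
State from step 4 equals state from step 3 -> cycle length 1

Answer: 1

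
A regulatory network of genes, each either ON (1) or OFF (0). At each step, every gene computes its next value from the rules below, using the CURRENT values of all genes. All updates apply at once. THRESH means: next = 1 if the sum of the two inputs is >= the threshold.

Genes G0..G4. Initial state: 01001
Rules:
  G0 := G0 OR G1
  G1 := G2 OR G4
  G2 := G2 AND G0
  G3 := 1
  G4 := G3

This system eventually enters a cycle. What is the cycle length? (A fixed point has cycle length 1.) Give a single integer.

Answer: 1

Derivation:
Step 0: 01001
Step 1: G0=G0|G1=0|1=1 G1=G2|G4=0|1=1 G2=G2&G0=0&0=0 G3=1(const) G4=G3=0 -> 11010
Step 2: G0=G0|G1=1|1=1 G1=G2|G4=0|0=0 G2=G2&G0=0&1=0 G3=1(const) G4=G3=1 -> 10011
Step 3: G0=G0|G1=1|0=1 G1=G2|G4=0|1=1 G2=G2&G0=0&1=0 G3=1(const) G4=G3=1 -> 11011
Step 4: G0=G0|G1=1|1=1 G1=G2|G4=0|1=1 G2=G2&G0=0&1=0 G3=1(const) G4=G3=1 -> 11011
State from step 4 equals state from step 3 -> cycle length 1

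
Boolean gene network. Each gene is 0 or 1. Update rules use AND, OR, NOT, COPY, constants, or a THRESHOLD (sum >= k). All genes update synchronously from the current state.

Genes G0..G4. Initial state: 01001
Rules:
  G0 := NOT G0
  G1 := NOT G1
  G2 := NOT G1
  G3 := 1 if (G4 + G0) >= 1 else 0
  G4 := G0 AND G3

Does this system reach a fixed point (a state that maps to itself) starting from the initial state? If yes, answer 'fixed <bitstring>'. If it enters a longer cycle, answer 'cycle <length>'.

Answer: cycle 2

Derivation:
Step 0: 01001
Step 1: G0=NOT G0=NOT 0=1 G1=NOT G1=NOT 1=0 G2=NOT G1=NOT 1=0 G3=(1+0>=1)=1 G4=G0&G3=0&0=0 -> 10010
Step 2: G0=NOT G0=NOT 1=0 G1=NOT G1=NOT 0=1 G2=NOT G1=NOT 0=1 G3=(0+1>=1)=1 G4=G0&G3=1&1=1 -> 01111
Step 3: G0=NOT G0=NOT 0=1 G1=NOT G1=NOT 1=0 G2=NOT G1=NOT 1=0 G3=(1+0>=1)=1 G4=G0&G3=0&1=0 -> 10010
Cycle of length 2 starting at step 1 -> no fixed point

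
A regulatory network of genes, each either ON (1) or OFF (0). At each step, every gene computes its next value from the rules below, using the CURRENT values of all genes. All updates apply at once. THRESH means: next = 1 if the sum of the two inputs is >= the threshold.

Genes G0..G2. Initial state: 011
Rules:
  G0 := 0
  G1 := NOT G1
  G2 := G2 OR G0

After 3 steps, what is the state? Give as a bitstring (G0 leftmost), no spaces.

Step 1: G0=0(const) G1=NOT G1=NOT 1=0 G2=G2|G0=1|0=1 -> 001
Step 2: G0=0(const) G1=NOT G1=NOT 0=1 G2=G2|G0=1|0=1 -> 011
Step 3: G0=0(const) G1=NOT G1=NOT 1=0 G2=G2|G0=1|0=1 -> 001

001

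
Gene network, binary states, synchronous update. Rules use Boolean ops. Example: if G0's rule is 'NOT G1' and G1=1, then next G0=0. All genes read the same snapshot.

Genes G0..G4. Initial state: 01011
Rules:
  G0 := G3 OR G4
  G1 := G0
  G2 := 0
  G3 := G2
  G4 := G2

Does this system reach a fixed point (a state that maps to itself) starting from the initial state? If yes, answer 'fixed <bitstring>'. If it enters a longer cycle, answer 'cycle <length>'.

Answer: fixed 00000

Derivation:
Step 0: 01011
Step 1: G0=G3|G4=1|1=1 G1=G0=0 G2=0(const) G3=G2=0 G4=G2=0 -> 10000
Step 2: G0=G3|G4=0|0=0 G1=G0=1 G2=0(const) G3=G2=0 G4=G2=0 -> 01000
Step 3: G0=G3|G4=0|0=0 G1=G0=0 G2=0(const) G3=G2=0 G4=G2=0 -> 00000
Step 4: G0=G3|G4=0|0=0 G1=G0=0 G2=0(const) G3=G2=0 G4=G2=0 -> 00000
Fixed point reached at step 3: 00000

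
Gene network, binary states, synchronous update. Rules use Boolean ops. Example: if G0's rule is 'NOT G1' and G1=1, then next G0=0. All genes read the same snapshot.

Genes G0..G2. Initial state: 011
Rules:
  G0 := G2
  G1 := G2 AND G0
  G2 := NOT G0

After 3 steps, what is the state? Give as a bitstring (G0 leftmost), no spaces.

Step 1: G0=G2=1 G1=G2&G0=1&0=0 G2=NOT G0=NOT 0=1 -> 101
Step 2: G0=G2=1 G1=G2&G0=1&1=1 G2=NOT G0=NOT 1=0 -> 110
Step 3: G0=G2=0 G1=G2&G0=0&1=0 G2=NOT G0=NOT 1=0 -> 000

000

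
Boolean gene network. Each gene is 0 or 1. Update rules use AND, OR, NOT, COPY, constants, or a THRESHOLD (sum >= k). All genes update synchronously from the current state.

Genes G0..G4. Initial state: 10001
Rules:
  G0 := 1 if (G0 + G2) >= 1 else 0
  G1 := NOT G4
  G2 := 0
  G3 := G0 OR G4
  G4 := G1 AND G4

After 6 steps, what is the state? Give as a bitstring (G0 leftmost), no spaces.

Step 1: G0=(1+0>=1)=1 G1=NOT G4=NOT 1=0 G2=0(const) G3=G0|G4=1|1=1 G4=G1&G4=0&1=0 -> 10010
Step 2: G0=(1+0>=1)=1 G1=NOT G4=NOT 0=1 G2=0(const) G3=G0|G4=1|0=1 G4=G1&G4=0&0=0 -> 11010
Step 3: G0=(1+0>=1)=1 G1=NOT G4=NOT 0=1 G2=0(const) G3=G0|G4=1|0=1 G4=G1&G4=1&0=0 -> 11010
Step 4: G0=(1+0>=1)=1 G1=NOT G4=NOT 0=1 G2=0(const) G3=G0|G4=1|0=1 G4=G1&G4=1&0=0 -> 11010
Step 5: G0=(1+0>=1)=1 G1=NOT G4=NOT 0=1 G2=0(const) G3=G0|G4=1|0=1 G4=G1&G4=1&0=0 -> 11010
Step 6: G0=(1+0>=1)=1 G1=NOT G4=NOT 0=1 G2=0(const) G3=G0|G4=1|0=1 G4=G1&G4=1&0=0 -> 11010

11010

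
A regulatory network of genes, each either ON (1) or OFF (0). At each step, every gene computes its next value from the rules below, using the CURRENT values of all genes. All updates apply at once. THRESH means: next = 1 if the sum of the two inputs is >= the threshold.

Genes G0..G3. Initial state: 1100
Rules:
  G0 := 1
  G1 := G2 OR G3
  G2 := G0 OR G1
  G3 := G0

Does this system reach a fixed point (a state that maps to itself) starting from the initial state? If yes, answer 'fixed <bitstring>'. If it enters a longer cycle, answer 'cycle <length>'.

Step 0: 1100
Step 1: G0=1(const) G1=G2|G3=0|0=0 G2=G0|G1=1|1=1 G3=G0=1 -> 1011
Step 2: G0=1(const) G1=G2|G3=1|1=1 G2=G0|G1=1|0=1 G3=G0=1 -> 1111
Step 3: G0=1(const) G1=G2|G3=1|1=1 G2=G0|G1=1|1=1 G3=G0=1 -> 1111
Fixed point reached at step 2: 1111

Answer: fixed 1111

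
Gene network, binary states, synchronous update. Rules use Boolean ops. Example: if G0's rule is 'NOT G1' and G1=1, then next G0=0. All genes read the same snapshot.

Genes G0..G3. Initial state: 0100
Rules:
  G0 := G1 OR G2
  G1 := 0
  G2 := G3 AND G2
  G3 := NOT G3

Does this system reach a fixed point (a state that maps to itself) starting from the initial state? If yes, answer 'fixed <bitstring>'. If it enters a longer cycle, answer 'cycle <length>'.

Step 0: 0100
Step 1: G0=G1|G2=1|0=1 G1=0(const) G2=G3&G2=0&0=0 G3=NOT G3=NOT 0=1 -> 1001
Step 2: G0=G1|G2=0|0=0 G1=0(const) G2=G3&G2=1&0=0 G3=NOT G3=NOT 1=0 -> 0000
Step 3: G0=G1|G2=0|0=0 G1=0(const) G2=G3&G2=0&0=0 G3=NOT G3=NOT 0=1 -> 0001
Step 4: G0=G1|G2=0|0=0 G1=0(const) G2=G3&G2=1&0=0 G3=NOT G3=NOT 1=0 -> 0000
Cycle of length 2 starting at step 2 -> no fixed point

Answer: cycle 2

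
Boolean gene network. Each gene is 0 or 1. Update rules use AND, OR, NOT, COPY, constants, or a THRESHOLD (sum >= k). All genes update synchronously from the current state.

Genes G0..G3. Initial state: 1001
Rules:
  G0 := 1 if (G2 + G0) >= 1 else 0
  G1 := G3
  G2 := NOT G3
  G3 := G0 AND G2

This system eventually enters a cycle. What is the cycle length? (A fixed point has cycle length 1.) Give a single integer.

Answer: 4

Derivation:
Step 0: 1001
Step 1: G0=(0+1>=1)=1 G1=G3=1 G2=NOT G3=NOT 1=0 G3=G0&G2=1&0=0 -> 1100
Step 2: G0=(0+1>=1)=1 G1=G3=0 G2=NOT G3=NOT 0=1 G3=G0&G2=1&0=0 -> 1010
Step 3: G0=(1+1>=1)=1 G1=G3=0 G2=NOT G3=NOT 0=1 G3=G0&G2=1&1=1 -> 1011
Step 4: G0=(1+1>=1)=1 G1=G3=1 G2=NOT G3=NOT 1=0 G3=G0&G2=1&1=1 -> 1101
Step 5: G0=(0+1>=1)=1 G1=G3=1 G2=NOT G3=NOT 1=0 G3=G0&G2=1&0=0 -> 1100
State from step 5 equals state from step 1 -> cycle length 4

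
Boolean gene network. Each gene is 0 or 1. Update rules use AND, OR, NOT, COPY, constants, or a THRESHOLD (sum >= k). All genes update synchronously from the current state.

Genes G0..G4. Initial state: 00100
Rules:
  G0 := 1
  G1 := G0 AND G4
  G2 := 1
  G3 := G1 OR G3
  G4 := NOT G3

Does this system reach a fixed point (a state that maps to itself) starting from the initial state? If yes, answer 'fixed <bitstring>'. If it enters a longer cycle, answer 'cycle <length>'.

Step 0: 00100
Step 1: G0=1(const) G1=G0&G4=0&0=0 G2=1(const) G3=G1|G3=0|0=0 G4=NOT G3=NOT 0=1 -> 10101
Step 2: G0=1(const) G1=G0&G4=1&1=1 G2=1(const) G3=G1|G3=0|0=0 G4=NOT G3=NOT 0=1 -> 11101
Step 3: G0=1(const) G1=G0&G4=1&1=1 G2=1(const) G3=G1|G3=1|0=1 G4=NOT G3=NOT 0=1 -> 11111
Step 4: G0=1(const) G1=G0&G4=1&1=1 G2=1(const) G3=G1|G3=1|1=1 G4=NOT G3=NOT 1=0 -> 11110
Step 5: G0=1(const) G1=G0&G4=1&0=0 G2=1(const) G3=G1|G3=1|1=1 G4=NOT G3=NOT 1=0 -> 10110
Step 6: G0=1(const) G1=G0&G4=1&0=0 G2=1(const) G3=G1|G3=0|1=1 G4=NOT G3=NOT 1=0 -> 10110
Fixed point reached at step 5: 10110

Answer: fixed 10110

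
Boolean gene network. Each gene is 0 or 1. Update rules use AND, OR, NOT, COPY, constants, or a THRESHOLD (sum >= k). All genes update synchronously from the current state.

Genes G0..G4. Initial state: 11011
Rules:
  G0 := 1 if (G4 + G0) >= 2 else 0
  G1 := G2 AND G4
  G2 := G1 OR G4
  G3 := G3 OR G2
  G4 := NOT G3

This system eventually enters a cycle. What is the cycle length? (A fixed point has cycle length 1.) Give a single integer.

Step 0: 11011
Step 1: G0=(1+1>=2)=1 G1=G2&G4=0&1=0 G2=G1|G4=1|1=1 G3=G3|G2=1|0=1 G4=NOT G3=NOT 1=0 -> 10110
Step 2: G0=(0+1>=2)=0 G1=G2&G4=1&0=0 G2=G1|G4=0|0=0 G3=G3|G2=1|1=1 G4=NOT G3=NOT 1=0 -> 00010
Step 3: G0=(0+0>=2)=0 G1=G2&G4=0&0=0 G2=G1|G4=0|0=0 G3=G3|G2=1|0=1 G4=NOT G3=NOT 1=0 -> 00010
State from step 3 equals state from step 2 -> cycle length 1

Answer: 1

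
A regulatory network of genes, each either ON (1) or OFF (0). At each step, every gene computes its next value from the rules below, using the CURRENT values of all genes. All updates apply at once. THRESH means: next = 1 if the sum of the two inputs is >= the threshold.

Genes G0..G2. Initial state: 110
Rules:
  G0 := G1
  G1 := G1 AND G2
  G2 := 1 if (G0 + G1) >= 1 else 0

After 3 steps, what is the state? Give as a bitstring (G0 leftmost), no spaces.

Step 1: G0=G1=1 G1=G1&G2=1&0=0 G2=(1+1>=1)=1 -> 101
Step 2: G0=G1=0 G1=G1&G2=0&1=0 G2=(1+0>=1)=1 -> 001
Step 3: G0=G1=0 G1=G1&G2=0&1=0 G2=(0+0>=1)=0 -> 000

000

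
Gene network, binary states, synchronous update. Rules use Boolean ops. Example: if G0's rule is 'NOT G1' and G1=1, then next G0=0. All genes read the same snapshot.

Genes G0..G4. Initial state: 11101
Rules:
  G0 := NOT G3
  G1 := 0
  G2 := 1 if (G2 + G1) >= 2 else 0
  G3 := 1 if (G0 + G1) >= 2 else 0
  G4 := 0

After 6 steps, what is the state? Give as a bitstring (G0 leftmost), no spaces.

Step 1: G0=NOT G3=NOT 0=1 G1=0(const) G2=(1+1>=2)=1 G3=(1+1>=2)=1 G4=0(const) -> 10110
Step 2: G0=NOT G3=NOT 1=0 G1=0(const) G2=(1+0>=2)=0 G3=(1+0>=2)=0 G4=0(const) -> 00000
Step 3: G0=NOT G3=NOT 0=1 G1=0(const) G2=(0+0>=2)=0 G3=(0+0>=2)=0 G4=0(const) -> 10000
Step 4: G0=NOT G3=NOT 0=1 G1=0(const) G2=(0+0>=2)=0 G3=(1+0>=2)=0 G4=0(const) -> 10000
Step 5: G0=NOT G3=NOT 0=1 G1=0(const) G2=(0+0>=2)=0 G3=(1+0>=2)=0 G4=0(const) -> 10000
Step 6: G0=NOT G3=NOT 0=1 G1=0(const) G2=(0+0>=2)=0 G3=(1+0>=2)=0 G4=0(const) -> 10000

10000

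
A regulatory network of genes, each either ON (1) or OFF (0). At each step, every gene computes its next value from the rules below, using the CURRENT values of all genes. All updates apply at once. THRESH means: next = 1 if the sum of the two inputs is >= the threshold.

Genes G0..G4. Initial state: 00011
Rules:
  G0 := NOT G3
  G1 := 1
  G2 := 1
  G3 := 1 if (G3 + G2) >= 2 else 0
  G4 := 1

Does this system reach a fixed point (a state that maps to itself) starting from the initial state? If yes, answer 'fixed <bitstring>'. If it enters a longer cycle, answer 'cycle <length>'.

Step 0: 00011
Step 1: G0=NOT G3=NOT 1=0 G1=1(const) G2=1(const) G3=(1+0>=2)=0 G4=1(const) -> 01101
Step 2: G0=NOT G3=NOT 0=1 G1=1(const) G2=1(const) G3=(0+1>=2)=0 G4=1(const) -> 11101
Step 3: G0=NOT G3=NOT 0=1 G1=1(const) G2=1(const) G3=(0+1>=2)=0 G4=1(const) -> 11101
Fixed point reached at step 2: 11101

Answer: fixed 11101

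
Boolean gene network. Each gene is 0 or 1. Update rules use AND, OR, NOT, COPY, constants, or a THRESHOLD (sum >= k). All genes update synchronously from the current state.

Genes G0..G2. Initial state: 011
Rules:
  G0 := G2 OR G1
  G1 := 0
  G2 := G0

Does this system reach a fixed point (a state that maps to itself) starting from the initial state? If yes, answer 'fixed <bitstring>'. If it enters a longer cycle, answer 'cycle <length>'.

Step 0: 011
Step 1: G0=G2|G1=1|1=1 G1=0(const) G2=G0=0 -> 100
Step 2: G0=G2|G1=0|0=0 G1=0(const) G2=G0=1 -> 001
Step 3: G0=G2|G1=1|0=1 G1=0(const) G2=G0=0 -> 100
Cycle of length 2 starting at step 1 -> no fixed point

Answer: cycle 2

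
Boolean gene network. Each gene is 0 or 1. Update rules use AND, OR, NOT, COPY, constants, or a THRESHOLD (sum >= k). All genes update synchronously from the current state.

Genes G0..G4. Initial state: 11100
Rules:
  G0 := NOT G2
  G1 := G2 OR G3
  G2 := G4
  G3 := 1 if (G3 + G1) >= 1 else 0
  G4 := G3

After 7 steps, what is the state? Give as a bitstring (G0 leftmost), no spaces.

Step 1: G0=NOT G2=NOT 1=0 G1=G2|G3=1|0=1 G2=G4=0 G3=(0+1>=1)=1 G4=G3=0 -> 01010
Step 2: G0=NOT G2=NOT 0=1 G1=G2|G3=0|1=1 G2=G4=0 G3=(1+1>=1)=1 G4=G3=1 -> 11011
Step 3: G0=NOT G2=NOT 0=1 G1=G2|G3=0|1=1 G2=G4=1 G3=(1+1>=1)=1 G4=G3=1 -> 11111
Step 4: G0=NOT G2=NOT 1=0 G1=G2|G3=1|1=1 G2=G4=1 G3=(1+1>=1)=1 G4=G3=1 -> 01111
Step 5: G0=NOT G2=NOT 1=0 G1=G2|G3=1|1=1 G2=G4=1 G3=(1+1>=1)=1 G4=G3=1 -> 01111
Step 6: G0=NOT G2=NOT 1=0 G1=G2|G3=1|1=1 G2=G4=1 G3=(1+1>=1)=1 G4=G3=1 -> 01111
Step 7: G0=NOT G2=NOT 1=0 G1=G2|G3=1|1=1 G2=G4=1 G3=(1+1>=1)=1 G4=G3=1 -> 01111

01111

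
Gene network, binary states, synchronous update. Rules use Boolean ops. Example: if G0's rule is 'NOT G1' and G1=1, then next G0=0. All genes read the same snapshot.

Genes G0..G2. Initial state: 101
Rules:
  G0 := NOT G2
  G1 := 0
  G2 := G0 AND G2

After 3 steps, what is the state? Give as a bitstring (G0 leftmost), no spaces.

Step 1: G0=NOT G2=NOT 1=0 G1=0(const) G2=G0&G2=1&1=1 -> 001
Step 2: G0=NOT G2=NOT 1=0 G1=0(const) G2=G0&G2=0&1=0 -> 000
Step 3: G0=NOT G2=NOT 0=1 G1=0(const) G2=G0&G2=0&0=0 -> 100

100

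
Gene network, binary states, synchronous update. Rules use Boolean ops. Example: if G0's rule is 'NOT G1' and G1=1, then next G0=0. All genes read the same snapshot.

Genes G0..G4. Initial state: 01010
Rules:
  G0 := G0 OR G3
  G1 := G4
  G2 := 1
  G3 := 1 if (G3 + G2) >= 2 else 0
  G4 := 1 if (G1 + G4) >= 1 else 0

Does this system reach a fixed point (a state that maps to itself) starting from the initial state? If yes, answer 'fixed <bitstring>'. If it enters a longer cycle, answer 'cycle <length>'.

Answer: fixed 11101

Derivation:
Step 0: 01010
Step 1: G0=G0|G3=0|1=1 G1=G4=0 G2=1(const) G3=(1+0>=2)=0 G4=(1+0>=1)=1 -> 10101
Step 2: G0=G0|G3=1|0=1 G1=G4=1 G2=1(const) G3=(0+1>=2)=0 G4=(0+1>=1)=1 -> 11101
Step 3: G0=G0|G3=1|0=1 G1=G4=1 G2=1(const) G3=(0+1>=2)=0 G4=(1+1>=1)=1 -> 11101
Fixed point reached at step 2: 11101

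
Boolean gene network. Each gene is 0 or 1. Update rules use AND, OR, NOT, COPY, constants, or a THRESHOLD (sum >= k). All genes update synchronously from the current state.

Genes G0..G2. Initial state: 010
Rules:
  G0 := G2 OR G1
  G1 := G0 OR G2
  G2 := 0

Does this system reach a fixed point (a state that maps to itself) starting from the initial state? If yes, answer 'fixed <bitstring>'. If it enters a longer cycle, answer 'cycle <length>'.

Step 0: 010
Step 1: G0=G2|G1=0|1=1 G1=G0|G2=0|0=0 G2=0(const) -> 100
Step 2: G0=G2|G1=0|0=0 G1=G0|G2=1|0=1 G2=0(const) -> 010
Cycle of length 2 starting at step 0 -> no fixed point

Answer: cycle 2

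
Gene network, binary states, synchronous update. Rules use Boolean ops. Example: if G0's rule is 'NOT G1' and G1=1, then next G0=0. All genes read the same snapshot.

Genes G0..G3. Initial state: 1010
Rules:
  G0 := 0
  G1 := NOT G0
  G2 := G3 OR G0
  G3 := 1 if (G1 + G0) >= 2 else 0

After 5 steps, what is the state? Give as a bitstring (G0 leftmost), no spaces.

Step 1: G0=0(const) G1=NOT G0=NOT 1=0 G2=G3|G0=0|1=1 G3=(0+1>=2)=0 -> 0010
Step 2: G0=0(const) G1=NOT G0=NOT 0=1 G2=G3|G0=0|0=0 G3=(0+0>=2)=0 -> 0100
Step 3: G0=0(const) G1=NOT G0=NOT 0=1 G2=G3|G0=0|0=0 G3=(1+0>=2)=0 -> 0100
Step 4: G0=0(const) G1=NOT G0=NOT 0=1 G2=G3|G0=0|0=0 G3=(1+0>=2)=0 -> 0100
Step 5: G0=0(const) G1=NOT G0=NOT 0=1 G2=G3|G0=0|0=0 G3=(1+0>=2)=0 -> 0100

0100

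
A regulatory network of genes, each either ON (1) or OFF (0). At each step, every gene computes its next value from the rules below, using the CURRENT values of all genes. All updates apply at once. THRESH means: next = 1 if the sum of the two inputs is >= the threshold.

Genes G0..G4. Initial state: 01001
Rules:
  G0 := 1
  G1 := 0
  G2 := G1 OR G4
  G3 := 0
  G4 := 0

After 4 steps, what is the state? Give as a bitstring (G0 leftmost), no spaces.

Step 1: G0=1(const) G1=0(const) G2=G1|G4=1|1=1 G3=0(const) G4=0(const) -> 10100
Step 2: G0=1(const) G1=0(const) G2=G1|G4=0|0=0 G3=0(const) G4=0(const) -> 10000
Step 3: G0=1(const) G1=0(const) G2=G1|G4=0|0=0 G3=0(const) G4=0(const) -> 10000
Step 4: G0=1(const) G1=0(const) G2=G1|G4=0|0=0 G3=0(const) G4=0(const) -> 10000

10000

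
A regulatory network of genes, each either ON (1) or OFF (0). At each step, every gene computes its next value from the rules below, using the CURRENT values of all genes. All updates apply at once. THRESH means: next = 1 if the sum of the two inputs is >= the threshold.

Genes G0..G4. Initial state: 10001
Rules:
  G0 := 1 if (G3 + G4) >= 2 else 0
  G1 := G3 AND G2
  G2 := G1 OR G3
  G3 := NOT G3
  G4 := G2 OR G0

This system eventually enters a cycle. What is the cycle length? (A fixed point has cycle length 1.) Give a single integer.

Step 0: 10001
Step 1: G0=(0+1>=2)=0 G1=G3&G2=0&0=0 G2=G1|G3=0|0=0 G3=NOT G3=NOT 0=1 G4=G2|G0=0|1=1 -> 00011
Step 2: G0=(1+1>=2)=1 G1=G3&G2=1&0=0 G2=G1|G3=0|1=1 G3=NOT G3=NOT 1=0 G4=G2|G0=0|0=0 -> 10100
Step 3: G0=(0+0>=2)=0 G1=G3&G2=0&1=0 G2=G1|G3=0|0=0 G3=NOT G3=NOT 0=1 G4=G2|G0=1|1=1 -> 00011
State from step 3 equals state from step 1 -> cycle length 2

Answer: 2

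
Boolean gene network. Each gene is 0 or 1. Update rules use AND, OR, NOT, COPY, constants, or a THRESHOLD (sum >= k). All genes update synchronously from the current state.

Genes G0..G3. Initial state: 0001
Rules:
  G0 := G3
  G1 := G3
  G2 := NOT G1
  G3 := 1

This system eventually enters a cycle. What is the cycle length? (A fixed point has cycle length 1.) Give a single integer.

Answer: 1

Derivation:
Step 0: 0001
Step 1: G0=G3=1 G1=G3=1 G2=NOT G1=NOT 0=1 G3=1(const) -> 1111
Step 2: G0=G3=1 G1=G3=1 G2=NOT G1=NOT 1=0 G3=1(const) -> 1101
Step 3: G0=G3=1 G1=G3=1 G2=NOT G1=NOT 1=0 G3=1(const) -> 1101
State from step 3 equals state from step 2 -> cycle length 1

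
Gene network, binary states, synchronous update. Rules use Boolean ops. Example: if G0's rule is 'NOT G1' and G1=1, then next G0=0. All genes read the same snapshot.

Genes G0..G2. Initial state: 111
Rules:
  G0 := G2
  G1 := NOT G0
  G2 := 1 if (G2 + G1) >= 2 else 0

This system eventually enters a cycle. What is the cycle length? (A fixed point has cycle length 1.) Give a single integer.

Answer: 1

Derivation:
Step 0: 111
Step 1: G0=G2=1 G1=NOT G0=NOT 1=0 G2=(1+1>=2)=1 -> 101
Step 2: G0=G2=1 G1=NOT G0=NOT 1=0 G2=(1+0>=2)=0 -> 100
Step 3: G0=G2=0 G1=NOT G0=NOT 1=0 G2=(0+0>=2)=0 -> 000
Step 4: G0=G2=0 G1=NOT G0=NOT 0=1 G2=(0+0>=2)=0 -> 010
Step 5: G0=G2=0 G1=NOT G0=NOT 0=1 G2=(0+1>=2)=0 -> 010
State from step 5 equals state from step 4 -> cycle length 1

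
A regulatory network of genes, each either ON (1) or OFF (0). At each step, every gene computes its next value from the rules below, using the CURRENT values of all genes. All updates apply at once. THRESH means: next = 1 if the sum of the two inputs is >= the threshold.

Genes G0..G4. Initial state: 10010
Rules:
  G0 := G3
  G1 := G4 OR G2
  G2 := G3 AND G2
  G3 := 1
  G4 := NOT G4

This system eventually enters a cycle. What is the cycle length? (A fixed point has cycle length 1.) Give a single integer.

Step 0: 10010
Step 1: G0=G3=1 G1=G4|G2=0|0=0 G2=G3&G2=1&0=0 G3=1(const) G4=NOT G4=NOT 0=1 -> 10011
Step 2: G0=G3=1 G1=G4|G2=1|0=1 G2=G3&G2=1&0=0 G3=1(const) G4=NOT G4=NOT 1=0 -> 11010
Step 3: G0=G3=1 G1=G4|G2=0|0=0 G2=G3&G2=1&0=0 G3=1(const) G4=NOT G4=NOT 0=1 -> 10011
State from step 3 equals state from step 1 -> cycle length 2

Answer: 2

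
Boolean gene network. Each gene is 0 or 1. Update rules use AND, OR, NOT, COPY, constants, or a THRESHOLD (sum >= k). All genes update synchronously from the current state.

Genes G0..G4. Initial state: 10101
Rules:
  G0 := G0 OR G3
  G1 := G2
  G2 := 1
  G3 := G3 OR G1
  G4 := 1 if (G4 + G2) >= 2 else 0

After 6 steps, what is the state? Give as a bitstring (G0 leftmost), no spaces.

Step 1: G0=G0|G3=1|0=1 G1=G2=1 G2=1(const) G3=G3|G1=0|0=0 G4=(1+1>=2)=1 -> 11101
Step 2: G0=G0|G3=1|0=1 G1=G2=1 G2=1(const) G3=G3|G1=0|1=1 G4=(1+1>=2)=1 -> 11111
Step 3: G0=G0|G3=1|1=1 G1=G2=1 G2=1(const) G3=G3|G1=1|1=1 G4=(1+1>=2)=1 -> 11111
Step 4: G0=G0|G3=1|1=1 G1=G2=1 G2=1(const) G3=G3|G1=1|1=1 G4=(1+1>=2)=1 -> 11111
Step 5: G0=G0|G3=1|1=1 G1=G2=1 G2=1(const) G3=G3|G1=1|1=1 G4=(1+1>=2)=1 -> 11111
Step 6: G0=G0|G3=1|1=1 G1=G2=1 G2=1(const) G3=G3|G1=1|1=1 G4=(1+1>=2)=1 -> 11111

11111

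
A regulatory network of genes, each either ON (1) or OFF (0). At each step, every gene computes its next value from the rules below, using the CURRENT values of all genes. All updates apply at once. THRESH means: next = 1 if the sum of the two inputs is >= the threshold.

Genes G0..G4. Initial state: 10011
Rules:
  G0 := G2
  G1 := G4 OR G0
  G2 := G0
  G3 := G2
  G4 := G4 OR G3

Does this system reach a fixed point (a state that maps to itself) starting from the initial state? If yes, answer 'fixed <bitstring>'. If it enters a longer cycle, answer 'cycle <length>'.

Step 0: 10011
Step 1: G0=G2=0 G1=G4|G0=1|1=1 G2=G0=1 G3=G2=0 G4=G4|G3=1|1=1 -> 01101
Step 2: G0=G2=1 G1=G4|G0=1|0=1 G2=G0=0 G3=G2=1 G4=G4|G3=1|0=1 -> 11011
Step 3: G0=G2=0 G1=G4|G0=1|1=1 G2=G0=1 G3=G2=0 G4=G4|G3=1|1=1 -> 01101
Cycle of length 2 starting at step 1 -> no fixed point

Answer: cycle 2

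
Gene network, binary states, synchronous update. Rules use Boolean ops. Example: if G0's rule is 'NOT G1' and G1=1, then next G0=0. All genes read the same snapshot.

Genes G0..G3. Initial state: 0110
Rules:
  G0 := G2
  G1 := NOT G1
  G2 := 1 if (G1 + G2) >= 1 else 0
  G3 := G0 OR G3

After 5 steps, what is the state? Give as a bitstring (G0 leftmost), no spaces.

Step 1: G0=G2=1 G1=NOT G1=NOT 1=0 G2=(1+1>=1)=1 G3=G0|G3=0|0=0 -> 1010
Step 2: G0=G2=1 G1=NOT G1=NOT 0=1 G2=(0+1>=1)=1 G3=G0|G3=1|0=1 -> 1111
Step 3: G0=G2=1 G1=NOT G1=NOT 1=0 G2=(1+1>=1)=1 G3=G0|G3=1|1=1 -> 1011
Step 4: G0=G2=1 G1=NOT G1=NOT 0=1 G2=(0+1>=1)=1 G3=G0|G3=1|1=1 -> 1111
Step 5: G0=G2=1 G1=NOT G1=NOT 1=0 G2=(1+1>=1)=1 G3=G0|G3=1|1=1 -> 1011

1011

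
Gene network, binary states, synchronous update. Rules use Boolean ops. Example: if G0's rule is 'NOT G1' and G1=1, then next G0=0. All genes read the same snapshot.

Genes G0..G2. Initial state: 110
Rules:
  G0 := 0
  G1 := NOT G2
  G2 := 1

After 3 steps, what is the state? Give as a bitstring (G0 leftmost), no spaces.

Step 1: G0=0(const) G1=NOT G2=NOT 0=1 G2=1(const) -> 011
Step 2: G0=0(const) G1=NOT G2=NOT 1=0 G2=1(const) -> 001
Step 3: G0=0(const) G1=NOT G2=NOT 1=0 G2=1(const) -> 001

001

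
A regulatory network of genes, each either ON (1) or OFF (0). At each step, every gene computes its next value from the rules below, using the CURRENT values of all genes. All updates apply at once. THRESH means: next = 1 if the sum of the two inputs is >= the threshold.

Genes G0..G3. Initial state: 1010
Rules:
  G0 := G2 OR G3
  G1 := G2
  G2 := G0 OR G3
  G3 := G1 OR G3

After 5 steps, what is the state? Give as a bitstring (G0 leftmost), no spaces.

Step 1: G0=G2|G3=1|0=1 G1=G2=1 G2=G0|G3=1|0=1 G3=G1|G3=0|0=0 -> 1110
Step 2: G0=G2|G3=1|0=1 G1=G2=1 G2=G0|G3=1|0=1 G3=G1|G3=1|0=1 -> 1111
Step 3: G0=G2|G3=1|1=1 G1=G2=1 G2=G0|G3=1|1=1 G3=G1|G3=1|1=1 -> 1111
Step 4: G0=G2|G3=1|1=1 G1=G2=1 G2=G0|G3=1|1=1 G3=G1|G3=1|1=1 -> 1111
Step 5: G0=G2|G3=1|1=1 G1=G2=1 G2=G0|G3=1|1=1 G3=G1|G3=1|1=1 -> 1111

1111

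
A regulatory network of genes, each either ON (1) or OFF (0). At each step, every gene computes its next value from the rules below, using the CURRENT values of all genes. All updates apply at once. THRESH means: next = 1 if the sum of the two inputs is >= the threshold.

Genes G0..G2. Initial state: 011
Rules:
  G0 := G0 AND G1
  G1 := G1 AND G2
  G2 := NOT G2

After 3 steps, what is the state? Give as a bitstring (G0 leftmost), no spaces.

Step 1: G0=G0&G1=0&1=0 G1=G1&G2=1&1=1 G2=NOT G2=NOT 1=0 -> 010
Step 2: G0=G0&G1=0&1=0 G1=G1&G2=1&0=0 G2=NOT G2=NOT 0=1 -> 001
Step 3: G0=G0&G1=0&0=0 G1=G1&G2=0&1=0 G2=NOT G2=NOT 1=0 -> 000

000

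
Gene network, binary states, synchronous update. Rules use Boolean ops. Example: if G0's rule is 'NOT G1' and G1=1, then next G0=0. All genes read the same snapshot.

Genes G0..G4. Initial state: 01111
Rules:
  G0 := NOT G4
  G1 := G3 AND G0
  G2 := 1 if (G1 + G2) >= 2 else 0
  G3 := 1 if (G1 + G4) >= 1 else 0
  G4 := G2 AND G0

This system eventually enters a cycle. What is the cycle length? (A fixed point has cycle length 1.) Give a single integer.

Step 0: 01111
Step 1: G0=NOT G4=NOT 1=0 G1=G3&G0=1&0=0 G2=(1+1>=2)=1 G3=(1+1>=1)=1 G4=G2&G0=1&0=0 -> 00110
Step 2: G0=NOT G4=NOT 0=1 G1=G3&G0=1&0=0 G2=(0+1>=2)=0 G3=(0+0>=1)=0 G4=G2&G0=1&0=0 -> 10000
Step 3: G0=NOT G4=NOT 0=1 G1=G3&G0=0&1=0 G2=(0+0>=2)=0 G3=(0+0>=1)=0 G4=G2&G0=0&1=0 -> 10000
State from step 3 equals state from step 2 -> cycle length 1

Answer: 1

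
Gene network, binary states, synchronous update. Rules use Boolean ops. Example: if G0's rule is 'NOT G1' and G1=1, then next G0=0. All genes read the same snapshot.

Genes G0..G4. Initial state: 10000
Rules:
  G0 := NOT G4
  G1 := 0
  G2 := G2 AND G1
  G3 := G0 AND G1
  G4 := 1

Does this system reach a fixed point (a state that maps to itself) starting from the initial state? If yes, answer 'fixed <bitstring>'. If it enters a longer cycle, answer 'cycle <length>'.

Answer: fixed 00001

Derivation:
Step 0: 10000
Step 1: G0=NOT G4=NOT 0=1 G1=0(const) G2=G2&G1=0&0=0 G3=G0&G1=1&0=0 G4=1(const) -> 10001
Step 2: G0=NOT G4=NOT 1=0 G1=0(const) G2=G2&G1=0&0=0 G3=G0&G1=1&0=0 G4=1(const) -> 00001
Step 3: G0=NOT G4=NOT 1=0 G1=0(const) G2=G2&G1=0&0=0 G3=G0&G1=0&0=0 G4=1(const) -> 00001
Fixed point reached at step 2: 00001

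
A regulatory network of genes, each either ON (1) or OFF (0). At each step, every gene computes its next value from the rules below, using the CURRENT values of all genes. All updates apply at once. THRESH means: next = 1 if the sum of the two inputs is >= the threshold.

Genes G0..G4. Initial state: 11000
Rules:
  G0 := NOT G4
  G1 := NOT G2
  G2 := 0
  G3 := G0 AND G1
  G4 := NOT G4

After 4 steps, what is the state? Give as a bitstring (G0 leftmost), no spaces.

Step 1: G0=NOT G4=NOT 0=1 G1=NOT G2=NOT 0=1 G2=0(const) G3=G0&G1=1&1=1 G4=NOT G4=NOT 0=1 -> 11011
Step 2: G0=NOT G4=NOT 1=0 G1=NOT G2=NOT 0=1 G2=0(const) G3=G0&G1=1&1=1 G4=NOT G4=NOT 1=0 -> 01010
Step 3: G0=NOT G4=NOT 0=1 G1=NOT G2=NOT 0=1 G2=0(const) G3=G0&G1=0&1=0 G4=NOT G4=NOT 0=1 -> 11001
Step 4: G0=NOT G4=NOT 1=0 G1=NOT G2=NOT 0=1 G2=0(const) G3=G0&G1=1&1=1 G4=NOT G4=NOT 1=0 -> 01010

01010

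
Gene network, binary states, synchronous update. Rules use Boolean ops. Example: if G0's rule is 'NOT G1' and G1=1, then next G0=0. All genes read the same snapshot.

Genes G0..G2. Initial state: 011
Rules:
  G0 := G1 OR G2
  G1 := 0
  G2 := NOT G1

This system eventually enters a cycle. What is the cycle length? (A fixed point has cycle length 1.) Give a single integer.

Answer: 1

Derivation:
Step 0: 011
Step 1: G0=G1|G2=1|1=1 G1=0(const) G2=NOT G1=NOT 1=0 -> 100
Step 2: G0=G1|G2=0|0=0 G1=0(const) G2=NOT G1=NOT 0=1 -> 001
Step 3: G0=G1|G2=0|1=1 G1=0(const) G2=NOT G1=NOT 0=1 -> 101
Step 4: G0=G1|G2=0|1=1 G1=0(const) G2=NOT G1=NOT 0=1 -> 101
State from step 4 equals state from step 3 -> cycle length 1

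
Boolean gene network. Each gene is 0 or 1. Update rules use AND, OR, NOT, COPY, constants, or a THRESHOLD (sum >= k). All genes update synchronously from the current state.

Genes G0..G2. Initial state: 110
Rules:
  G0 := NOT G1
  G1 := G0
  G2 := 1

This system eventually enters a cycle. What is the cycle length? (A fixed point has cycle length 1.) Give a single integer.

Answer: 4

Derivation:
Step 0: 110
Step 1: G0=NOT G1=NOT 1=0 G1=G0=1 G2=1(const) -> 011
Step 2: G0=NOT G1=NOT 1=0 G1=G0=0 G2=1(const) -> 001
Step 3: G0=NOT G1=NOT 0=1 G1=G0=0 G2=1(const) -> 101
Step 4: G0=NOT G1=NOT 0=1 G1=G0=1 G2=1(const) -> 111
Step 5: G0=NOT G1=NOT 1=0 G1=G0=1 G2=1(const) -> 011
State from step 5 equals state from step 1 -> cycle length 4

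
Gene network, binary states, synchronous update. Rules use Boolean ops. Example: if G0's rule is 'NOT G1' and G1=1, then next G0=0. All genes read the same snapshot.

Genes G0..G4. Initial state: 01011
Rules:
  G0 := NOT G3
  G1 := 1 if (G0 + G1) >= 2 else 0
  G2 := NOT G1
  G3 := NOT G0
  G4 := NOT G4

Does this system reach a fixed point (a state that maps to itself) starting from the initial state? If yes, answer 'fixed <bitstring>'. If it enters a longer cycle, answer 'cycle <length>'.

Answer: cycle 2

Derivation:
Step 0: 01011
Step 1: G0=NOT G3=NOT 1=0 G1=(0+1>=2)=0 G2=NOT G1=NOT 1=0 G3=NOT G0=NOT 0=1 G4=NOT G4=NOT 1=0 -> 00010
Step 2: G0=NOT G3=NOT 1=0 G1=(0+0>=2)=0 G2=NOT G1=NOT 0=1 G3=NOT G0=NOT 0=1 G4=NOT G4=NOT 0=1 -> 00111
Step 3: G0=NOT G3=NOT 1=0 G1=(0+0>=2)=0 G2=NOT G1=NOT 0=1 G3=NOT G0=NOT 0=1 G4=NOT G4=NOT 1=0 -> 00110
Step 4: G0=NOT G3=NOT 1=0 G1=(0+0>=2)=0 G2=NOT G1=NOT 0=1 G3=NOT G0=NOT 0=1 G4=NOT G4=NOT 0=1 -> 00111
Cycle of length 2 starting at step 2 -> no fixed point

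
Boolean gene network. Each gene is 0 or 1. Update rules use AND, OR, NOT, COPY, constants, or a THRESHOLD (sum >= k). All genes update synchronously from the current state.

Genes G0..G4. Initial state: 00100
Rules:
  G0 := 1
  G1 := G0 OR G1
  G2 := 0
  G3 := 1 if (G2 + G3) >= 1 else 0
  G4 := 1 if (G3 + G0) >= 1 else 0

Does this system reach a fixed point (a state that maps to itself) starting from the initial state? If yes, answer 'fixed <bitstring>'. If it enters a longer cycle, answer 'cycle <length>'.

Step 0: 00100
Step 1: G0=1(const) G1=G0|G1=0|0=0 G2=0(const) G3=(1+0>=1)=1 G4=(0+0>=1)=0 -> 10010
Step 2: G0=1(const) G1=G0|G1=1|0=1 G2=0(const) G3=(0+1>=1)=1 G4=(1+1>=1)=1 -> 11011
Step 3: G0=1(const) G1=G0|G1=1|1=1 G2=0(const) G3=(0+1>=1)=1 G4=(1+1>=1)=1 -> 11011
Fixed point reached at step 2: 11011

Answer: fixed 11011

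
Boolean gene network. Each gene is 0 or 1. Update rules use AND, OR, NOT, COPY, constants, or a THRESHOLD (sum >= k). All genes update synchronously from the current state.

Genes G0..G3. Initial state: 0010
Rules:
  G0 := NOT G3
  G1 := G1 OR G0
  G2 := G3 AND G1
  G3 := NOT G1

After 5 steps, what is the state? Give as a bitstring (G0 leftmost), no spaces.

Step 1: G0=NOT G3=NOT 0=1 G1=G1|G0=0|0=0 G2=G3&G1=0&0=0 G3=NOT G1=NOT 0=1 -> 1001
Step 2: G0=NOT G3=NOT 1=0 G1=G1|G0=0|1=1 G2=G3&G1=1&0=0 G3=NOT G1=NOT 0=1 -> 0101
Step 3: G0=NOT G3=NOT 1=0 G1=G1|G0=1|0=1 G2=G3&G1=1&1=1 G3=NOT G1=NOT 1=0 -> 0110
Step 4: G0=NOT G3=NOT 0=1 G1=G1|G0=1|0=1 G2=G3&G1=0&1=0 G3=NOT G1=NOT 1=0 -> 1100
Step 5: G0=NOT G3=NOT 0=1 G1=G1|G0=1|1=1 G2=G3&G1=0&1=0 G3=NOT G1=NOT 1=0 -> 1100

1100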